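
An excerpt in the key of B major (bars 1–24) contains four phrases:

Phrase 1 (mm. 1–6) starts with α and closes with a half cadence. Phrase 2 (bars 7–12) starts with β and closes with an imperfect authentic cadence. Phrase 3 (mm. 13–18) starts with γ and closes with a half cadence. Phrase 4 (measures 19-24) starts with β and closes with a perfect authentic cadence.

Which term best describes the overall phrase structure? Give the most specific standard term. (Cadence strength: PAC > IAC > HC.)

contrasting double period

Four phrases in two halves: the first half (bars 1–12) ends with an imperfect authentic cadence, the second (mm. 13-24) with a perfect authentic cadence — a large antecedent–consequent pair, i.e. a double period.
Phrase 3 begins with different material from phrase 1, making it contrasting.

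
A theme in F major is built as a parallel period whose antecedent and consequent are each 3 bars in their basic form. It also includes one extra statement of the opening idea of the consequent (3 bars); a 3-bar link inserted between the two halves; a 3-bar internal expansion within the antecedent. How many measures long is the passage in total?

Basic parallel period: 3 + 3 = 6 bars.
6 (basic form) + 3 (extra statement) + 3 (link) + 3 (internal expansion) = 15.

15 measures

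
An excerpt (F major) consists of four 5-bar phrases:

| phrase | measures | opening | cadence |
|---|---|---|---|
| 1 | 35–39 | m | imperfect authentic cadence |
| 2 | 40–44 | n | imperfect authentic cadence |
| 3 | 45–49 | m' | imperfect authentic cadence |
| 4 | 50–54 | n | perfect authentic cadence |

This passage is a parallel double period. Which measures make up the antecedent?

In a double period the four phrases pair into a large antecedent (phrases 1–2, ending imperfect authentic cadence) and a large consequent (phrases 3–4, ending perfect authentic cadence). The antecedent spans mm. 35–44.

measures 35–44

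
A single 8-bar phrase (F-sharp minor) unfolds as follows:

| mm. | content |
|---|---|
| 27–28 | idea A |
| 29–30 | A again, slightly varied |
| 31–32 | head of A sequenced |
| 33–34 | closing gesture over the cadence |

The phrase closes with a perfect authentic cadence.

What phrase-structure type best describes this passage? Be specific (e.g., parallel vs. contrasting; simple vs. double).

Basic idea (measures 27–28) + its repetition (measures 29–30) form the presentation; fragmentation and cadence (mm. 31-34) form the continuation — the 8-bar whole is a sentence.

sentence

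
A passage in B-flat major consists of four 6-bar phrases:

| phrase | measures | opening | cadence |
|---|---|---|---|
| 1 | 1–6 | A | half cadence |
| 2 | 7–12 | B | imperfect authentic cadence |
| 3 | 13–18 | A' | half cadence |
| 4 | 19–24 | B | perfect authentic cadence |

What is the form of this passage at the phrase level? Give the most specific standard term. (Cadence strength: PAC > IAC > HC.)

Four phrases in two halves: the first half (bars 1–12) ends with an imperfect authentic cadence, the second (mm. 13-24) with a perfect authentic cadence — a large antecedent–consequent pair, i.e. a double period.
Phrase 3 begins with the same material as phrase 1, making it parallel.

parallel double period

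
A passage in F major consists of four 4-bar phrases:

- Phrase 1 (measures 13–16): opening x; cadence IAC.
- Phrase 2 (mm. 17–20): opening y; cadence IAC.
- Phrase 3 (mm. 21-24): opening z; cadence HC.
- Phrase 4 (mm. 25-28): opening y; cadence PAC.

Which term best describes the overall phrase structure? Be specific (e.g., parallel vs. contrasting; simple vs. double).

Four phrases in two halves: the first half (mm. 13–20) ends with an imperfect authentic cadence, the second (measures 21–28) with a perfect authentic cadence — a large antecedent–consequent pair, i.e. a double period.
Phrase 3 begins with different material from phrase 1, making it contrasting.

contrasting double period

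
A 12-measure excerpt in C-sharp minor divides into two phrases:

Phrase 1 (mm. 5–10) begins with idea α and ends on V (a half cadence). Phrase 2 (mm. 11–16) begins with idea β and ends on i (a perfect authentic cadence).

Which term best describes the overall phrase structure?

contrasting period

Phrase 1 ends with a half cadence (weaker) and phrase 2 with a perfect authentic cadence (stronger): antecedent + consequent = a period.
The two phrases open with different material (α / β), so the period is contrasting.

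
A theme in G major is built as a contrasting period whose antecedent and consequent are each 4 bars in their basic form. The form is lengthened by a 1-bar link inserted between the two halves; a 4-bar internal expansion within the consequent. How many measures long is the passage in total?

13 measures

Basic contrasting period: 4 + 4 = 8 bars.
8 (basic form) + 1 (link) + 4 (internal expansion) = 13.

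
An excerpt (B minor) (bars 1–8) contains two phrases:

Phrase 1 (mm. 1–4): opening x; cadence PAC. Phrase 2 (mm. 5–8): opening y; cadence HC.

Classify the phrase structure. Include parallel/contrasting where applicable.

phrase group

The second phrase closes with a half cadence, which is not stronger than the first phrase's perfect authentic cadence; without a weak→strong cadential pair there is no antecedent–consequent relationship, so this is a phrase group rather than a period.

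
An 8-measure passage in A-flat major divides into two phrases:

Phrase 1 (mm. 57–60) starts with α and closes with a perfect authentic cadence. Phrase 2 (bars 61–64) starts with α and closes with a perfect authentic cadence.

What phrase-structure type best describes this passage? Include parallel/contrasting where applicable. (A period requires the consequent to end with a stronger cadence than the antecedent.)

repeated phrase

Both phrases have the same opening (α) and the same cadence (perfect authentic cadence): the second is a restatement, not a consequent, so this is a repeated phrase rather than a period.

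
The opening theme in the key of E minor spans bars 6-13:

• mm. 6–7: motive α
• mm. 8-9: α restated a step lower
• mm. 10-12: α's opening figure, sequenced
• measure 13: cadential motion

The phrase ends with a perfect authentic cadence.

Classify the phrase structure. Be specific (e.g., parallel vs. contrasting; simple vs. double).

sentence

Basic idea (bars 6-7) + its repetition (measures 8–9) form the presentation; fragmentation and cadence (bars 10–13) form the continuation — the 8-bar whole is a sentence.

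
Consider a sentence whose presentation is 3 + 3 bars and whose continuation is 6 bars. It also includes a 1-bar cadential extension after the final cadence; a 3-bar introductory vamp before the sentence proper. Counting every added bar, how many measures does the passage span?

Basic sentence: 3 + 3 + 6 = 12 bars.
12 (basic form) + 1 (cadential extension) + 3 (introduction) = 16.

16 measures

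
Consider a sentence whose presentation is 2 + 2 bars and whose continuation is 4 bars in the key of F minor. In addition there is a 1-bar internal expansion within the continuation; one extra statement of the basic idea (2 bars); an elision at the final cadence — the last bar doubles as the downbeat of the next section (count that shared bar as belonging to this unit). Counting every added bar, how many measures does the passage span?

11 measures

Basic sentence: 2 + 2 + 4 = 8 bars.
8 (basic form) + 1 (internal expansion) + 2 (extra statement) = 11.
The elision shares a bar with the next section but does not change this unit's count.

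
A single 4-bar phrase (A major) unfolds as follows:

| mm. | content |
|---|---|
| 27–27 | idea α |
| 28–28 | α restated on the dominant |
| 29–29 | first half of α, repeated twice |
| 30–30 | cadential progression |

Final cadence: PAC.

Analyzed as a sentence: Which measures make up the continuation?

After the presentation (measures 27–28), the continuation covers the fragmentation through the cadence: mm. 29–30.

measures 29–30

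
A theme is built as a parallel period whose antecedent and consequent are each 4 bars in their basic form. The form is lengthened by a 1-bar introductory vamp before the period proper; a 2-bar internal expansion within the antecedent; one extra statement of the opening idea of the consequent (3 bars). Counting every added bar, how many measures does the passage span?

Basic parallel period: 4 + 4 = 8 bars.
8 (basic form) + 1 (introduction) + 2 (internal expansion) + 3 (extra statement) = 14.

14 measures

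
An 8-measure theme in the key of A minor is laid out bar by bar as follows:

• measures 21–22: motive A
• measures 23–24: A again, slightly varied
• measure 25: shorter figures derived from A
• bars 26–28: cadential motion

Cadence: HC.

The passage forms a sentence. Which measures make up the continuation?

After the presentation (mm. 21–24), the continuation covers the fragmentation through the cadence: measures 25–28.

measures 25–28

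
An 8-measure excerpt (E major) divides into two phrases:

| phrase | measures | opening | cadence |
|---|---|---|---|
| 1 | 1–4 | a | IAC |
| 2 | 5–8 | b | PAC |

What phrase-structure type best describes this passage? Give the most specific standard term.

Phrase 1 ends with an imperfect authentic cadence (weaker) and phrase 2 with a perfect authentic cadence (stronger): antecedent + consequent = a period.
The two phrases open with different material (a / b), so the period is contrasting.

contrasting period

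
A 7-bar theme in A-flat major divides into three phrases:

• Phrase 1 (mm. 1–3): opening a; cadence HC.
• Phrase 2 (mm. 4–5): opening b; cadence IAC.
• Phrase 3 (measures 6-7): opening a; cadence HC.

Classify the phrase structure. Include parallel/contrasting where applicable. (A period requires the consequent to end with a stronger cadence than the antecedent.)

phrase group

The final phrase closes with a half cadence, which is not stronger than the preceding imperfect authentic cadence; the 3 phrases lack an overall antecedent–consequent design and so form a phrase group.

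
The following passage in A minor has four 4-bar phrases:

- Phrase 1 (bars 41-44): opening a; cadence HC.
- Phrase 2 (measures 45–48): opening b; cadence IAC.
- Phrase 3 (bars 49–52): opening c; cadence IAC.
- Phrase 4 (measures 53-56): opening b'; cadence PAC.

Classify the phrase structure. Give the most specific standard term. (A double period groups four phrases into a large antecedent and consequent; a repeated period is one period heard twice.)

Four phrases in two halves: the first half (measures 41–48) ends with an imperfect authentic cadence, the second (bars 49–56) with a perfect authentic cadence — a large antecedent–consequent pair, i.e. a double period.
Phrase 3 begins with different material from phrase 1, making it contrasting.

contrasting double period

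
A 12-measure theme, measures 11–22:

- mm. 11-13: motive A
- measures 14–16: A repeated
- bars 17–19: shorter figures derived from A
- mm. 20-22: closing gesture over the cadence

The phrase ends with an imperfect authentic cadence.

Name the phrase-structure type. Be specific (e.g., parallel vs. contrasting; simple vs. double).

Basic idea (mm. 11–13) + its repetition (mm. 14–16) form the presentation; fragmentation and cadence (mm. 17–22) form the continuation — the 12-bar whole is a sentence.

sentence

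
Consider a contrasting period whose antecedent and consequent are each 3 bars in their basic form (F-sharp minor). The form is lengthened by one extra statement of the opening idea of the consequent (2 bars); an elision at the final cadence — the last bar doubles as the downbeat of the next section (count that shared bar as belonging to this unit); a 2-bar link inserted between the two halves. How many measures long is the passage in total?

Basic contrasting period: 3 + 3 = 6 bars.
6 (basic form) + 2 (extra statement) + 2 (link) = 10.
The elision shares a bar with the next section but does not change this unit's count.

10 measures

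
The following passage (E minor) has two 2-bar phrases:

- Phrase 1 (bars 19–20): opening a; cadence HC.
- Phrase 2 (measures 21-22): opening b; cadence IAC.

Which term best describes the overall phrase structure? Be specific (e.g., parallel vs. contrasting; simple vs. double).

Phrase 1 ends with a half cadence (weaker) and phrase 2 with an imperfect authentic cadence (stronger): antecedent + consequent = a period.
The two phrases open with different material (a / b), so the period is contrasting.

contrasting period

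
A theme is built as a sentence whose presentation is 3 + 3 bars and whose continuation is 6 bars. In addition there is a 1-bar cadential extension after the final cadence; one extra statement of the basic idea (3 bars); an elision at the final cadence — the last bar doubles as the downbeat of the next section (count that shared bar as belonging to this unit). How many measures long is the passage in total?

16 measures

Basic sentence: 3 + 3 + 6 = 12 bars.
12 (basic form) + 1 (cadential extension) + 3 (extra statement) = 16.
The elision shares a bar with the next section but does not change this unit's count.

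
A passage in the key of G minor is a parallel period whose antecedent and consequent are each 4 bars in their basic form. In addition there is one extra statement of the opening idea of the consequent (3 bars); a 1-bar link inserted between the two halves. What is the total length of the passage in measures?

12 measures

Basic parallel period: 4 + 4 = 8 bars.
8 (basic form) + 3 (extra statement) + 1 (link) = 12.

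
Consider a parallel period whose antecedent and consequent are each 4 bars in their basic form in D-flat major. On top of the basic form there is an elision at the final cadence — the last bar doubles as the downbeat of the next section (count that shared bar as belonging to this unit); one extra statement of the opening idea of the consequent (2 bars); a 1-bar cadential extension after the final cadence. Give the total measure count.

11 measures

Basic parallel period: 4 + 4 = 8 bars.
8 (basic form) + 2 (extra statement) + 1 (cadential extension) = 11.
The elision shares a bar with the next section but does not change this unit's count.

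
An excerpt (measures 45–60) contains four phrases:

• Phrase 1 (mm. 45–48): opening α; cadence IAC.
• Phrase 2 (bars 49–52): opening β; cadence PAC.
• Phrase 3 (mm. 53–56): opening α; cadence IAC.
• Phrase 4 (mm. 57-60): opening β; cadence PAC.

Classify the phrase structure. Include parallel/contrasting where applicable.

The cadence pattern IAC–PAC–IAC–PAC is weak–strong twice, and phrases 3–4 restate phrases 1–2: a period heard twice, not a double period (which would end weakly at phrase 2).

repeated period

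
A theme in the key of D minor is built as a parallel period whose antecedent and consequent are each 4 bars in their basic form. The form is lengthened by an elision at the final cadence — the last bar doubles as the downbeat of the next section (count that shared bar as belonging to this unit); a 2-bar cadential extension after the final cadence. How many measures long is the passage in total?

10 measures

Basic parallel period: 4 + 4 = 8 bars.
8 (basic form) + 2 (cadential extension) = 10.
The elision shares a bar with the next section but does not change this unit's count.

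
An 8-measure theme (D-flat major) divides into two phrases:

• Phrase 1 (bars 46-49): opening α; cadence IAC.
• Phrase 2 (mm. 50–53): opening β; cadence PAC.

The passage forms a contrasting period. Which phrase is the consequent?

The phrase ending with the weaker cadence (imperfect authentic cadence) is the antecedent; the one ending more conclusively (perfect authentic cadence) is the consequent. The consequent is phrase 2.

phrase 2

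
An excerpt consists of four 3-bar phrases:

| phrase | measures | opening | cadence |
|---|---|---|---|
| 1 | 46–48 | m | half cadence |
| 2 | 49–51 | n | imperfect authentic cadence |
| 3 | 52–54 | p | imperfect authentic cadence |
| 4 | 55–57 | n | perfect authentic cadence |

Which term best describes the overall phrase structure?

Four phrases in two halves: the first half (mm. 46–51) ends with an imperfect authentic cadence, the second (measures 52-57) with a perfect authentic cadence — a large antecedent–consequent pair, i.e. a double period.
Phrase 3 begins with different material from phrase 1, making it contrasting.

contrasting double period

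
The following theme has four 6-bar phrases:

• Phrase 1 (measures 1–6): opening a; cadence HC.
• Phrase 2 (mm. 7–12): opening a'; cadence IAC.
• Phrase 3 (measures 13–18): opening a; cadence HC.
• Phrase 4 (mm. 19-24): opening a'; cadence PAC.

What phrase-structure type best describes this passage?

Four phrases in two halves: the first half (bars 1-12) ends with an imperfect authentic cadence, the second (bars 13–24) with a perfect authentic cadence — a large antecedent–consequent pair, i.e. a double period.
Phrase 3 begins with the same material as phrase 1, making it parallel.

parallel double period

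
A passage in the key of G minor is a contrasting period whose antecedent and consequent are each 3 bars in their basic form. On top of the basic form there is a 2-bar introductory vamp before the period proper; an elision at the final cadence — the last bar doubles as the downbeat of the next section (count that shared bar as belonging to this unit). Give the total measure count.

Basic contrasting period: 3 + 3 = 6 bars.
6 (basic form) + 2 (introduction) = 8.
The elision shares a bar with the next section but does not change this unit's count.

8 measures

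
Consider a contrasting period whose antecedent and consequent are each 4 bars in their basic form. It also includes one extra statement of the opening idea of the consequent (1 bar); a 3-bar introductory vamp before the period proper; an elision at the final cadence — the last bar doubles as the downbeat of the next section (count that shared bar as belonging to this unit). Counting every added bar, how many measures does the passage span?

Basic contrasting period: 4 + 4 = 8 bars.
8 (basic form) + 1 (extra statement) + 3 (introduction) = 12.
The elision shares a bar with the next section but does not change this unit's count.

12 measures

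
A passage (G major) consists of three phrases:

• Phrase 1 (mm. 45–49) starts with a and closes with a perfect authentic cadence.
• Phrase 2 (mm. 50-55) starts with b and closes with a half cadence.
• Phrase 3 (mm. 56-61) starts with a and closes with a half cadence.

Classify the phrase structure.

phrase group

The final phrase closes with a half cadence, which is not stronger than the preceding half cadence; the 3 phrases lack an overall antecedent–consequent design and so form a phrase group.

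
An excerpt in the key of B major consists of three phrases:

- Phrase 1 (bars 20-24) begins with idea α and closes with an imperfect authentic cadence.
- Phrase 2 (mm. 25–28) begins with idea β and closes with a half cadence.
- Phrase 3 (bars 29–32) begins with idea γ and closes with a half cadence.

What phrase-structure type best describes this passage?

phrase group

The final phrase closes with a half cadence, which is not stronger than the preceding half cadence; the 3 phrases lack an overall antecedent–consequent design and so form a phrase group.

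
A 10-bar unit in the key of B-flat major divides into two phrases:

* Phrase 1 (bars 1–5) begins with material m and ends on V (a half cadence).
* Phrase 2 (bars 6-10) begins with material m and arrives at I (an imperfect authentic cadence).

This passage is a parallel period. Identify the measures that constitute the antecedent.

The antecedent is the phrase ending with the weaker cadence (half cadence, phrase 1) and the consequent the one ending more conclusively (imperfect authentic cadence, phrase 2); the antecedent is measures 1–5.

measures 1–5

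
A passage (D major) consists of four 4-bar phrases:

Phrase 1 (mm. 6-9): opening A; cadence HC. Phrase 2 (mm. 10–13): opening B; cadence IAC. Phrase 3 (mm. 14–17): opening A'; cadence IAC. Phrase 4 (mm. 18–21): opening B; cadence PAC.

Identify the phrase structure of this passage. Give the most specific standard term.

parallel double period

Four phrases in two halves: the first half (mm. 6–13) ends with an imperfect authentic cadence, the second (mm. 14-21) with a perfect authentic cadence — a large antecedent–consequent pair, i.e. a double period.
Phrase 3 begins with the same material as phrase 1, making it parallel.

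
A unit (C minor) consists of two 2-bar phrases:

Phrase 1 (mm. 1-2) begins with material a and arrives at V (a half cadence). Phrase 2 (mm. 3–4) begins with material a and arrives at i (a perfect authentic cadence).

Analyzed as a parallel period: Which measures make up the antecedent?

The antecedent is the phrase ending with the weaker cadence (half cadence, phrase 1) and the consequent the one ending more conclusively (perfect authentic cadence, phrase 2); the antecedent is mm. 1–2.

measures 1–2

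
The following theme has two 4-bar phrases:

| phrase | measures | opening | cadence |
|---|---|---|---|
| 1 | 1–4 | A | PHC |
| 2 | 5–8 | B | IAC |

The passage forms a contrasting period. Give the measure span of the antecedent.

The phrase ending with the weaker cadence (Phrygian half cadence) is the antecedent; the one ending more conclusively (imperfect authentic cadence) is the consequent. The antecedent is measures 1–4.

measures 1–4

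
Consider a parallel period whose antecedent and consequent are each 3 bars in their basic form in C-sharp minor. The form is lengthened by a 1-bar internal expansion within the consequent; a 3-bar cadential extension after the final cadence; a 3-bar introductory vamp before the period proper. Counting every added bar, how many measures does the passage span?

13 measures

Basic parallel period: 3 + 3 = 6 bars.
6 (basic form) + 1 (internal expansion) + 3 (cadential extension) + 3 (introduction) = 13.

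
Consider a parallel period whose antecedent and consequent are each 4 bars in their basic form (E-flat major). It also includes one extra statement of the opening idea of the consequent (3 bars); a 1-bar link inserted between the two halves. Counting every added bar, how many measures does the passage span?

12 measures

Basic parallel period: 4 + 4 = 8 bars.
8 (basic form) + 3 (extra statement) + 1 (link) = 12.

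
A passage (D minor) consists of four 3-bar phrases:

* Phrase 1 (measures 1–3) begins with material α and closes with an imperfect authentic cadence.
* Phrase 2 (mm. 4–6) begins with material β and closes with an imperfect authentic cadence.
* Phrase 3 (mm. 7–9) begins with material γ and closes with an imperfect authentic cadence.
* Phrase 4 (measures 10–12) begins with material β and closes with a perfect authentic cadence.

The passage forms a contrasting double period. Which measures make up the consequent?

In a double period the first pair of phrases (ending imperfect authentic cadence) is the large antecedent and the second pair (ending perfect authentic cadence) is the large consequent; the consequent is measures 7–12.

measures 7–12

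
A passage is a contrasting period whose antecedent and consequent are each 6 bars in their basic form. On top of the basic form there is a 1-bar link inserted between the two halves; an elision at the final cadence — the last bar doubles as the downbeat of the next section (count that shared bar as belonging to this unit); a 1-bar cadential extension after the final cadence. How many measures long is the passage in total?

Basic contrasting period: 6 + 6 = 12 bars.
12 (basic form) + 1 (link) + 1 (cadential extension) = 14.
The elision shares a bar with the next section but does not change this unit's count.

14 measures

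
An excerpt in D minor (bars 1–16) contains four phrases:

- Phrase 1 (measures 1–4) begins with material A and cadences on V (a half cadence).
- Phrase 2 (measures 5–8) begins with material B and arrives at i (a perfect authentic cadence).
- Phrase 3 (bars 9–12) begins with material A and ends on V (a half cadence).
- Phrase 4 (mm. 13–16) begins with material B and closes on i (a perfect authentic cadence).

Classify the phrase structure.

repeated period

The cadence pattern HC–PAC–HC–PAC is weak–strong twice, and phrases 3–4 restate phrases 1–2: a period heard twice, not a double period (which would end weakly at phrase 2).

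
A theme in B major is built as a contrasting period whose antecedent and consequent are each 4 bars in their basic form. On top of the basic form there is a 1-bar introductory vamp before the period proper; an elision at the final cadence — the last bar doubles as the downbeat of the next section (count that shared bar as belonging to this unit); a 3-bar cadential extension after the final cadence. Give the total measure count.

Basic contrasting period: 4 + 4 = 8 bars.
8 (basic form) + 1 (introduction) + 3 (cadential extension) = 12.
The elision shares a bar with the next section but does not change this unit's count.

12 measures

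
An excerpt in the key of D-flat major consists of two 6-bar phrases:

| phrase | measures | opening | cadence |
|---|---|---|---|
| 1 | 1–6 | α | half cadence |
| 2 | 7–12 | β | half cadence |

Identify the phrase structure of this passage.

phrase group

The second phrase closes with a half cadence, which is not stronger than the first phrase's half cadence; without a weak→strong cadential pair there is no antecedent–consequent relationship, so this is a phrase group rather than a period.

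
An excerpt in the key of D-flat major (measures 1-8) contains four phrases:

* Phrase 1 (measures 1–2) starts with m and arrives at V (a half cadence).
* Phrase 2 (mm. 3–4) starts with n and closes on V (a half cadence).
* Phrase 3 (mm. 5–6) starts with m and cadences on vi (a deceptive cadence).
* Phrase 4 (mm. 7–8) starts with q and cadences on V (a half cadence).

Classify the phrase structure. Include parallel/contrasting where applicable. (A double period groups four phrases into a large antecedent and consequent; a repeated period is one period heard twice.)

phrase group

Phrase 4 ends with a half cadence, no stronger than phrase 2's half cadence, so the four phrases do not form a double period; nor do phrases 3–4 duplicate 1–2, so it is not a repeated period. With no phrase reaching a conclusive cadence, the passage is a phrase group.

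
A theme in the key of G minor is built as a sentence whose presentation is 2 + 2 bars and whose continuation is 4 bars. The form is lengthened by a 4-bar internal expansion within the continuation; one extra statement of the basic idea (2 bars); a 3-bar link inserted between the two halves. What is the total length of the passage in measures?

Basic sentence: 2 + 2 + 4 = 8 bars.
8 (basic form) + 4 (internal expansion) + 2 (extra statement) + 3 (link) = 17.

17 measures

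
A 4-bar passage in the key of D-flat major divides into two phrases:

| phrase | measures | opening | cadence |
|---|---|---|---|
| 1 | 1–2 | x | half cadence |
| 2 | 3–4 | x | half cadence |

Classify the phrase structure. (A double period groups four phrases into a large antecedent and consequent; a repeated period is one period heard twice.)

Both phrases have the same opening (x) and the same cadence (half cadence): the second is a restatement, not a consequent, so this is a repeated phrase rather than a period.

repeated phrase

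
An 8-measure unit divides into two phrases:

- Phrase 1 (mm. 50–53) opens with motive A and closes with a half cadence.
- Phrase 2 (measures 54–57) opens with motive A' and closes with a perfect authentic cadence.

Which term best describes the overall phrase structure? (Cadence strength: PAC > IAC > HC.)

parallel period

Phrase 1 ends with a half cadence (weaker) and phrase 2 with a perfect authentic cadence (stronger): antecedent + consequent = a period.
The two phrases open with the same material (A / A'), so the period is parallel.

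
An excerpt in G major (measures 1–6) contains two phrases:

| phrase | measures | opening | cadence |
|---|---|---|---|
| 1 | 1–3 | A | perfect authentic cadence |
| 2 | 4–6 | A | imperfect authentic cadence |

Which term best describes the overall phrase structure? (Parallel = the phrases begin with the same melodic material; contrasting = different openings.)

The second phrase closes with an imperfect authentic cadence, which is not stronger than the first phrase's perfect authentic cadence; without a weak→strong cadential pair there is no antecedent–consequent relationship, so this is a phrase group rather than a period.

phrase group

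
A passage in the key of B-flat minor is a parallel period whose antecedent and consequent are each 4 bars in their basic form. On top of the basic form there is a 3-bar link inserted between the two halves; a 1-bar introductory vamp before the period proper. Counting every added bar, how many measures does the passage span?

Basic parallel period: 4 + 4 = 8 bars.
8 (basic form) + 3 (link) + 1 (introduction) = 12.

12 measures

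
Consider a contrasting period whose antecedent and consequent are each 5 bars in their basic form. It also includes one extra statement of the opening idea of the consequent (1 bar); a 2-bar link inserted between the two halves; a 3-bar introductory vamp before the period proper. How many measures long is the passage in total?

16 measures

Basic contrasting period: 5 + 5 = 10 bars.
10 (basic form) + 1 (extra statement) + 2 (link) + 3 (introduction) = 16.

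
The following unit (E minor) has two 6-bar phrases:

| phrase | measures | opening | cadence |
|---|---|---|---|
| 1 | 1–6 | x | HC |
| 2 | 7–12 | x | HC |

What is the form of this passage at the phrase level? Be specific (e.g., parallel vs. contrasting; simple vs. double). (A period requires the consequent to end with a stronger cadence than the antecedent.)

repeated phrase

Both phrases have the same opening (x) and the same cadence (half cadence): the second is a restatement, not a consequent, so this is a repeated phrase rather than a period.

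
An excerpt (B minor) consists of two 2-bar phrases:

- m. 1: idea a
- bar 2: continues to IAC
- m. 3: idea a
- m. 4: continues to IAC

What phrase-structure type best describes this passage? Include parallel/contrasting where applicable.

repeated phrase

Both phrases have the same opening (a) and the same cadence (imperfect authentic cadence): the second is a restatement, not a consequent, so this is a repeated phrase rather than a period.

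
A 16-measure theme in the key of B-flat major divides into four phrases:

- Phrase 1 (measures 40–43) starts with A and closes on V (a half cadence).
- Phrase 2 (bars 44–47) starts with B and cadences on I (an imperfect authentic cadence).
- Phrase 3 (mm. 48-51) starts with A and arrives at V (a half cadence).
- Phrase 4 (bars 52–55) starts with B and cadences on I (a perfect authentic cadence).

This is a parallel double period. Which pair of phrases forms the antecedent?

phrases 1 and 2

In a double period the first pair of phrases (ending imperfect authentic cadence) is the large antecedent and the second pair (ending perfect authentic cadence) is the large consequent; the antecedent is phrases 1 and 2.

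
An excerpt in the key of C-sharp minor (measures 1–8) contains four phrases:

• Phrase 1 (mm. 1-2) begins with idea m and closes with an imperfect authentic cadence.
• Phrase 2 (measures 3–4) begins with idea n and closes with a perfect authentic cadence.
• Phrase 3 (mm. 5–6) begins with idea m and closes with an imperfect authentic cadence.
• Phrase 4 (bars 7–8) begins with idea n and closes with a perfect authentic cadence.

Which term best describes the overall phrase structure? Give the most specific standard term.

repeated period

The cadence pattern IAC–PAC–IAC–PAC is weak–strong twice, and phrases 3–4 restate phrases 1–2: a period heard twice, not a double period (which would end weakly at phrase 2).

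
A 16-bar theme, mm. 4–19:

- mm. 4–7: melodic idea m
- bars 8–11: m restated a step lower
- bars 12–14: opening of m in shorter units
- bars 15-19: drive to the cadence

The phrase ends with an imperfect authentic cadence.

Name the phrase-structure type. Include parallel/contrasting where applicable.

Basic idea (measures 4–7) + its repetition (bars 8–11) form the presentation; fragmentation and cadence (bars 12–19) form the continuation — the 16-bar whole is a sentence.

sentence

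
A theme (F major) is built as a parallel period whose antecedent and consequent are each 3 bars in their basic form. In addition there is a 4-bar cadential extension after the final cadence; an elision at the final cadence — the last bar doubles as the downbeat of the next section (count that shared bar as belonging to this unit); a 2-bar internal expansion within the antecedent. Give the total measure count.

12 measures

Basic parallel period: 3 + 3 = 6 bars.
6 (basic form) + 4 (cadential extension) + 2 (internal expansion) = 12.
The elision shares a bar with the next section but does not change this unit's count.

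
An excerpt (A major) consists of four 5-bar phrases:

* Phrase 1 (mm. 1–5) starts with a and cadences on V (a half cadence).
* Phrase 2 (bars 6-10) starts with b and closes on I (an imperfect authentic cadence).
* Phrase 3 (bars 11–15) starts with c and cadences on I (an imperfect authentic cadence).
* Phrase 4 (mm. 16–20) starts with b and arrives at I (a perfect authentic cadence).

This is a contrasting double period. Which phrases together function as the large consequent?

phrases 3 and 4

In a double period the first pair of phrases (ending imperfect authentic cadence) is the large antecedent and the second pair (ending perfect authentic cadence) is the large consequent; the consequent is phrases 3 and 4.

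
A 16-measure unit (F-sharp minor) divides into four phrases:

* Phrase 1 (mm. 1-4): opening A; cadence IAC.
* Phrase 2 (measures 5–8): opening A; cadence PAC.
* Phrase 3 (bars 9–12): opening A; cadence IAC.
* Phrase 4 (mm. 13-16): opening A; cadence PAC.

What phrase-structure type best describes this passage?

The cadence pattern IAC–PAC–IAC–PAC is weak–strong twice, and phrases 3–4 restate phrases 1–2: a period heard twice, not a double period (which would end weakly at phrase 2).

repeated period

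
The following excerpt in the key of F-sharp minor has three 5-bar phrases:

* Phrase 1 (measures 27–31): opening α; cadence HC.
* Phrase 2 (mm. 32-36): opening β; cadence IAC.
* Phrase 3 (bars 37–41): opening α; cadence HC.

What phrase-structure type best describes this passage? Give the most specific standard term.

The final phrase closes with a half cadence, which is not stronger than the preceding imperfect authentic cadence; the 3 phrases lack an overall antecedent–consequent design and so form a phrase group.

phrase group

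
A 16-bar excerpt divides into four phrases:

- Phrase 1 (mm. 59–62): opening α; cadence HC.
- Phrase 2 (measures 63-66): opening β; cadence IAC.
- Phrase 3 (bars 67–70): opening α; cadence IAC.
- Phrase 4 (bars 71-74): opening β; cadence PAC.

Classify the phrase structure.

parallel double period

Four phrases in two halves: the first half (mm. 59–66) ends with an imperfect authentic cadence, the second (measures 67–74) with a perfect authentic cadence — a large antecedent–consequent pair, i.e. a double period.
Phrase 3 begins with the same material as phrase 1, making it parallel.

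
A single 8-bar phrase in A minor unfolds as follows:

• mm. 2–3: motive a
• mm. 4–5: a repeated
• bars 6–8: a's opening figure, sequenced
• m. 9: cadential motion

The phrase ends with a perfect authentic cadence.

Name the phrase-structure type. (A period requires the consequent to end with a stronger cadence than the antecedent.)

sentence

Basic idea (bars 2–3) + its repetition (bars 4–5) form the presentation; fragmentation and cadence (bars 6–9) form the continuation — the 8-bar whole is a sentence.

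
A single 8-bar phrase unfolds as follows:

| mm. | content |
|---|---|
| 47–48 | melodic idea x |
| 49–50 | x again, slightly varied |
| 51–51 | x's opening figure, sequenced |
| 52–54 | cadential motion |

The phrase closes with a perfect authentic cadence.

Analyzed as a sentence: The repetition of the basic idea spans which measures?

measures 49–50

The presentation of a sentence is the basic idea (mm. 47–48) plus its repetition (mm. 49–50); the repetition of the basic idea is therefore measures 49-50.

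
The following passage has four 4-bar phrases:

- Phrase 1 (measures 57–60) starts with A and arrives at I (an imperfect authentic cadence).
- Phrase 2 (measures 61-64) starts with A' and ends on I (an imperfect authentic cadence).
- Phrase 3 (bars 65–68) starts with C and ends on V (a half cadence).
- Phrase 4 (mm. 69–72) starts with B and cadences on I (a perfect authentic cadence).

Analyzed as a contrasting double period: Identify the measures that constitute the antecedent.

In a double period the four phrases pair into a large antecedent (phrases 1–2, ending imperfect authentic cadence) and a large consequent (phrases 3–4, ending perfect authentic cadence). The antecedent spans measures 57–64.

measures 57–64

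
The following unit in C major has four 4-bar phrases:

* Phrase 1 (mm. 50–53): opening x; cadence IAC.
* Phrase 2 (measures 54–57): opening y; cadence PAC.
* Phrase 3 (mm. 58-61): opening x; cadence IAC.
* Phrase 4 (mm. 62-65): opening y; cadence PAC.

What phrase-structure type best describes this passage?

The cadence pattern IAC–PAC–IAC–PAC is weak–strong twice, and phrases 3–4 restate phrases 1–2: a period heard twice, not a double period (which would end weakly at phrase 2).

repeated period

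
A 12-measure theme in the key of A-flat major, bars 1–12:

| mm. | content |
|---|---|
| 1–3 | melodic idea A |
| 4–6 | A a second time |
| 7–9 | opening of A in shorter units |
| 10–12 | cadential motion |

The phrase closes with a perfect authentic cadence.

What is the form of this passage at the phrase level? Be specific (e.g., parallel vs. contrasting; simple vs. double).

Basic idea (bars 1-3) + its repetition (mm. 4–6) form the presentation; fragmentation and cadence (mm. 7–12) form the continuation — the 12-bar whole is a sentence.

sentence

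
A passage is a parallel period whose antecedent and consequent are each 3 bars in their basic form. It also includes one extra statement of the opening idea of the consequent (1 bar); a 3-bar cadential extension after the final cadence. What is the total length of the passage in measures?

10 measures

Basic parallel period: 3 + 3 = 6 bars.
6 (basic form) + 1 (extra statement) + 3 (cadential extension) = 10.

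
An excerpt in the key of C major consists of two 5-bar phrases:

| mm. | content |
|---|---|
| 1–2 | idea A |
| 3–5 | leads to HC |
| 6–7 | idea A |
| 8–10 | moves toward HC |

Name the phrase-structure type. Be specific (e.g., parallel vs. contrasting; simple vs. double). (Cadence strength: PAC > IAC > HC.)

Both phrases have the same opening (A) and the same cadence (half cadence): the second is a restatement, not a consequent, so this is a repeated phrase rather than a period.

repeated phrase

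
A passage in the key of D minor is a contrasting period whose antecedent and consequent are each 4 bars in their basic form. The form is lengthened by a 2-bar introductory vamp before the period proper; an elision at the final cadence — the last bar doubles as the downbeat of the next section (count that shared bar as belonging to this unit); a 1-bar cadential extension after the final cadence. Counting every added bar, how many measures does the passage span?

Basic contrasting period: 4 + 4 = 8 bars.
8 (basic form) + 2 (introduction) + 1 (cadential extension) = 11.
The elision shares a bar with the next section but does not change this unit's count.

11 measures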